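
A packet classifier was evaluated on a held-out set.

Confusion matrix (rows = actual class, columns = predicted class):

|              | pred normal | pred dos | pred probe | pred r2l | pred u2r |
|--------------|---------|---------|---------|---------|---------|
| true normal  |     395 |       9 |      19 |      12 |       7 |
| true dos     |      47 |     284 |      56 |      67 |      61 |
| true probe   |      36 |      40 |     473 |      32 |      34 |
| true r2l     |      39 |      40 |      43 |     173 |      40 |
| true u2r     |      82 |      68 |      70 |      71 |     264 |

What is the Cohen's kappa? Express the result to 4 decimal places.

0.5540

Observed agreement pₒ = trace/N = 1589/2462 = 0.64541
Expected agreement pₑ = Σ (rowᵢ·colᵢ)/N² = (442·599 + 515·441 + 615·661 + 335·355 + 555·406)/2462² = 0.20501
κ = (pₒ − pₑ)/(1 − pₑ) = (0.64541 − 0.20501)/(1 − 0.20501) = 0.5540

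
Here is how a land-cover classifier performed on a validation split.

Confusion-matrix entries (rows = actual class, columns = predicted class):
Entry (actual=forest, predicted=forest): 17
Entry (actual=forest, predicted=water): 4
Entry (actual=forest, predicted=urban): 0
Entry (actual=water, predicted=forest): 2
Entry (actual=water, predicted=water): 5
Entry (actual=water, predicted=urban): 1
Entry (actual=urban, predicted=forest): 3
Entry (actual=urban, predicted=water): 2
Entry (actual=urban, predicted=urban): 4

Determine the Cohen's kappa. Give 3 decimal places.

0.463

Observed agreement pₒ = trace/N = 26/38 = 0.6842
Expected agreement pₑ = Σ (rowᵢ·colᵢ)/N² = (21·22 + 8·11 + 9·5)/38² = 0.4120
κ = (pₒ − pₑ)/(1 − pₑ) = (0.6842 − 0.4120)/(1 − 0.4120) = 0.463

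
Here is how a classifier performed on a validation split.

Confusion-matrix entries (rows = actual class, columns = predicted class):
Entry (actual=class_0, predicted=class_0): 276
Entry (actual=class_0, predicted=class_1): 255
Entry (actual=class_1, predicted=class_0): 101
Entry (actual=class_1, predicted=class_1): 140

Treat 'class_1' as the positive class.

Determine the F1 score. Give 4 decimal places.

0.4403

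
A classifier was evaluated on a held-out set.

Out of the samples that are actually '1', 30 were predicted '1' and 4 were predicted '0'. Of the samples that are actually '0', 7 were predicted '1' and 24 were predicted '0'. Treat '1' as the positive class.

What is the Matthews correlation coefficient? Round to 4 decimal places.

0.6622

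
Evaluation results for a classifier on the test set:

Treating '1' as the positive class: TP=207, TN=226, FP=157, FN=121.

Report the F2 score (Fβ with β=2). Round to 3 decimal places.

0.618

Fβ = (1+β²)·TP / ((1+β²)·TP + β²·FN + FP), with β²=4
= 5·207 / (5·207 + 4·121 + 157) = 0.618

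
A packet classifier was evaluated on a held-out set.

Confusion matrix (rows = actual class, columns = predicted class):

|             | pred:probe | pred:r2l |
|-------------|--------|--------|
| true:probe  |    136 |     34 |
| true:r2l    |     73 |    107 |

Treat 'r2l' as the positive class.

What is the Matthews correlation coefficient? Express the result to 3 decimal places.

MCC = (TP·TN − FP·FN) / √((TP+FP)(TP+FN)(TN+FP)(TN+FN))
Numerator = 107·136 − 34·73 = 12070
Denominator = √(141·180·170·209) = √901751400 = 30029.1758
MCC = 12070 / 30029.1758 = 0.402

0.402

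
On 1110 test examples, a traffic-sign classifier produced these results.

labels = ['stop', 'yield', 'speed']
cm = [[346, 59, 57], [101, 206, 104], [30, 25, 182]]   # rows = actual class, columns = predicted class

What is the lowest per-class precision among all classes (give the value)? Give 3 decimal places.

Per-class precision (TP/(TP+FP)):
  stop: TP=346, FP=101+30=131 → 346/477 = 0.7254
  yield: TP=206, FP=59+25=84 → 206/290 = 0.7103
  speed: TP=182, FP=57+104=161 → 182/343 = 0.5306
Lowest is class 'speed' with precision = 0.531.

0.531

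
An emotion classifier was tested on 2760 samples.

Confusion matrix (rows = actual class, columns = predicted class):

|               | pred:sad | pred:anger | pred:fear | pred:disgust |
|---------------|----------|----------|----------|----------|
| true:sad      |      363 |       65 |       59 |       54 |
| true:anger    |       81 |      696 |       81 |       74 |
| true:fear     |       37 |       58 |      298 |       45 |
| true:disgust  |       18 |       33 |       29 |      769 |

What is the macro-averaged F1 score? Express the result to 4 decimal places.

0.7489

Per-class F1 score (2·TP/(2·TP+FP+FN)):
  sad: TP=363, FP=81+37+18=136, FN=65+59+54=178 → 726/1040 = 0.69808
  anger: TP=696, FP=65+58+33=156, FN=81+81+74=236 → 1392/1784 = 0.78027
  fear: TP=298, FP=59+81+29=169, FN=37+58+45=140 → 596/905 = 0.65856
  disgust: TP=769, FP=54+74+45=173, FN=18+33+29=80 → 1538/1791 = 0.85874
Macro-F1 score = mean = (0.69808 + 0.78027 + 0.65856 + 0.85874) / 4 = 0.7489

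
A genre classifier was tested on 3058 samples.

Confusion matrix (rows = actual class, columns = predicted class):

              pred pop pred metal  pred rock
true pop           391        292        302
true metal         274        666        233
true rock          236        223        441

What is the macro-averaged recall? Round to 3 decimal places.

Per-class recall (TP/(TP+FN)):
  pop: TP=391, FN=292+302=594 → 391/985 = 0.3970
  metal: TP=666, FN=274+233=507 → 666/1173 = 0.5678
  rock: TP=441, FN=236+223=459 → 441/900 = 0.4900
Macro-recall = mean = (0.3970 + 0.5678 + 0.4900) / 3 = 0.485

0.485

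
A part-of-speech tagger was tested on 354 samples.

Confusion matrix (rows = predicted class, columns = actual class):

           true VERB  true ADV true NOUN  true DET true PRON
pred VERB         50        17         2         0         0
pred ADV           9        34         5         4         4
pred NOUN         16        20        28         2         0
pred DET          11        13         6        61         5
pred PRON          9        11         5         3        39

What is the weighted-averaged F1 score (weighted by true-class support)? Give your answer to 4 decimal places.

0.5868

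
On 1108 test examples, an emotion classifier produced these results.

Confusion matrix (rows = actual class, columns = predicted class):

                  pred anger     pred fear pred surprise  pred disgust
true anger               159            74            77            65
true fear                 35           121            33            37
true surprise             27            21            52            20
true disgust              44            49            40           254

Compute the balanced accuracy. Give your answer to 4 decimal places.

Balanced accuracy = mean of per-class recall.
  anger: recall = 159/375 = 0.42400
  fear: recall = 121/226 = 0.53540
  surprise: recall = 52/120 = 0.43333
  disgust: recall = 254/387 = 0.65633
Mean = (0.42400 + 0.53540 + 0.43333 + 0.65633) / 4 = 0.5123

0.5123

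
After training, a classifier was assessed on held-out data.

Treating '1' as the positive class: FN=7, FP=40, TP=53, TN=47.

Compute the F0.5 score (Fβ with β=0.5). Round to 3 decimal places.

0.613

Fβ = (1+β²)·TP / ((1+β²)·TP + β²·FN + FP), with β²=1/4
= 1.25·53 / (1.25·53 + 0.25·7 + 40) = 0.613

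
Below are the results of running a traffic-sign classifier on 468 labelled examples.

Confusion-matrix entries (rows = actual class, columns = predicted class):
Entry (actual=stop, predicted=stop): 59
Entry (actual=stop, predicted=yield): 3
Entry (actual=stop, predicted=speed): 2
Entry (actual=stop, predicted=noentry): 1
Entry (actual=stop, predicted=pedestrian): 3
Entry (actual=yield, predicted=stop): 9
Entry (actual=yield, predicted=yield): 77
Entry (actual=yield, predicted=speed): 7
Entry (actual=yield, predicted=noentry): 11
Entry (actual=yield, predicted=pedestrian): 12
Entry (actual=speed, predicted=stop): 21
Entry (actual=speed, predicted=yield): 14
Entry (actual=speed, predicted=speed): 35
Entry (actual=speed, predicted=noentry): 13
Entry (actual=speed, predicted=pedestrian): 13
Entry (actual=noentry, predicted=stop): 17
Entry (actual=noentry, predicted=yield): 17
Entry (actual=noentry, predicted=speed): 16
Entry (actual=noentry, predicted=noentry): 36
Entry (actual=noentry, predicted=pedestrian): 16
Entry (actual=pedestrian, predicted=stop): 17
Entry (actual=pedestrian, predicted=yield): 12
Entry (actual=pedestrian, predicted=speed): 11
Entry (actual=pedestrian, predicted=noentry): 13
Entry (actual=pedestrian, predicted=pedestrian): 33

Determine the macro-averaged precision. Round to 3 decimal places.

Per-class precision (TP/(TP+FP)):
  stop: TP=59, FP=9+21+17+17=64 → 59/123 = 0.4797
  yield: TP=77, FP=3+14+17+12=46 → 77/123 = 0.6260
  speed: TP=35, FP=2+7+16+11=36 → 35/71 = 0.4930
  noentry: TP=36, FP=1+11+13+13=38 → 36/74 = 0.4865
  pedestrian: TP=33, FP=3+12+13+16=44 → 33/77 = 0.4286
Macro-precision = mean = (0.4797 + 0.6260 + 0.4930 + 0.4865 + 0.4286) / 5 = 0.503

0.503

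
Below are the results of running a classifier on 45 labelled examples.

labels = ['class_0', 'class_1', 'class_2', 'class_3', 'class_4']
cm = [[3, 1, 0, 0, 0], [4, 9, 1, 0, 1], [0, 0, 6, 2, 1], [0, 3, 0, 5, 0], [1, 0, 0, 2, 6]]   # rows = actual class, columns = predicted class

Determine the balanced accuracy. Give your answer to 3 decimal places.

Balanced accuracy = mean of per-class recall.
  class_0: recall = 3/4 = 0.7500
  class_1: recall = 9/15 = 0.6000
  class_2: recall = 6/9 = 0.6667
  class_3: recall = 5/8 = 0.6250
  class_4: recall = 6/9 = 0.6667
Mean = (0.7500 + 0.6000 + 0.6667 + 0.6250 + 0.6667) / 5 = 0.662

0.662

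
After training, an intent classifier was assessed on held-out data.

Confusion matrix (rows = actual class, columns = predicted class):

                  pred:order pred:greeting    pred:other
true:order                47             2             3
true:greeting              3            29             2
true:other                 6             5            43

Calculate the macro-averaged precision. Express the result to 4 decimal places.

0.8469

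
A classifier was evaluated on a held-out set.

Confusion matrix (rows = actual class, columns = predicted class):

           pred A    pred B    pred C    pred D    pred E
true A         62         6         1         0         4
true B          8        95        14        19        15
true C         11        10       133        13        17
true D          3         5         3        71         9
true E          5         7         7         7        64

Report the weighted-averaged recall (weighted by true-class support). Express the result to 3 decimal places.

0.722

Per-class recall (TP/(TP+FN)):
  A: TP=62, FN=6+1+0+4=11 → 62/73 = 0.8493
  B: TP=95, FN=8+14+19+15=56 → 95/151 = 0.6291
  C: TP=133, FN=11+10+13+17=51 → 133/184 = 0.7228
  D: TP=71, FN=3+5+3+9=20 → 71/91 = 0.7802
  E: TP=64, FN=5+7+7+7=26 → 64/90 = 0.7111
Weighted-recall = Σ (supportᵢ/N)·recallᵢ with N=589: (73/589)·0.8493 + (151/589)·0.6291 + (184/589)·0.7228 + (91/589)·0.7802 + (90/589)·0.7111 = 0.722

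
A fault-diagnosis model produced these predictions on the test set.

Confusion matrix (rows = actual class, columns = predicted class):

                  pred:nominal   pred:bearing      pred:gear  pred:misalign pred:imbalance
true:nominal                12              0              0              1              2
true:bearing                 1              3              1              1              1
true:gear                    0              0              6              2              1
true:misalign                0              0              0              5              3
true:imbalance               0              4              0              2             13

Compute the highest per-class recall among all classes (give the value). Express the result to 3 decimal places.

Per-class recall (TP/(TP+FN)):
  nominal: TP=12, FN=0+0+1+2=3 → 12/15 = 0.8000
  bearing: TP=3, FN=1+1+1+1=4 → 3/7 = 0.4286
  gear: TP=6, FN=0+0+2+1=3 → 6/9 = 0.6667
  misalign: TP=5, FN=0+0+0+3=3 → 5/8 = 0.6250
  imbalance: TP=13, FN=0+4+0+2=6 → 13/19 = 0.6842
Highest is class 'nominal' with recall = 0.800.

0.800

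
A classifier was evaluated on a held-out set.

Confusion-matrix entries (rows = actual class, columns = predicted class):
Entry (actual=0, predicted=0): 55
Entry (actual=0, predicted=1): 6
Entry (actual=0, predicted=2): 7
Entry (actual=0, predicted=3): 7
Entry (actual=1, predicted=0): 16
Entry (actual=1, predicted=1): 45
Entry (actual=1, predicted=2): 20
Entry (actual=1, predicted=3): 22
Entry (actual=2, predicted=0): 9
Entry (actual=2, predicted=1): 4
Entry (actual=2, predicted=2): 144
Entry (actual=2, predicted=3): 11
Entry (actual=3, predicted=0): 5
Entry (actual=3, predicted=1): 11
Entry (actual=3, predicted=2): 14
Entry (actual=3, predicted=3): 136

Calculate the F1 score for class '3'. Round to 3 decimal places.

Take TP from the diagonal, FP from the rest of the '3' prediction marginal, FN from the rest of the '3' actual marginal.
F1 score = 2·TP/(2·TP+FP+FN).
3: TP=136, FP=7+22+11=40, FN=5+11+14=30 → 272/342 = 0.7953

0.795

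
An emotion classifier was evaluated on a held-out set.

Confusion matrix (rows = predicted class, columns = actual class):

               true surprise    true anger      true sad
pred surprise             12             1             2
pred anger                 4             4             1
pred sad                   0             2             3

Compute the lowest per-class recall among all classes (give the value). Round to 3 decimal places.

Per-class recall (TP/(TP+FN)):
  surprise: TP=12, FN=4+0=4 → 12/16 = 0.7500
  anger: TP=4, FN=1+2=3 → 4/7 = 0.5714
  sad: TP=3, FN=2+1=3 → 3/6 = 0.5000
Lowest is class 'sad' with recall = 0.500.

0.500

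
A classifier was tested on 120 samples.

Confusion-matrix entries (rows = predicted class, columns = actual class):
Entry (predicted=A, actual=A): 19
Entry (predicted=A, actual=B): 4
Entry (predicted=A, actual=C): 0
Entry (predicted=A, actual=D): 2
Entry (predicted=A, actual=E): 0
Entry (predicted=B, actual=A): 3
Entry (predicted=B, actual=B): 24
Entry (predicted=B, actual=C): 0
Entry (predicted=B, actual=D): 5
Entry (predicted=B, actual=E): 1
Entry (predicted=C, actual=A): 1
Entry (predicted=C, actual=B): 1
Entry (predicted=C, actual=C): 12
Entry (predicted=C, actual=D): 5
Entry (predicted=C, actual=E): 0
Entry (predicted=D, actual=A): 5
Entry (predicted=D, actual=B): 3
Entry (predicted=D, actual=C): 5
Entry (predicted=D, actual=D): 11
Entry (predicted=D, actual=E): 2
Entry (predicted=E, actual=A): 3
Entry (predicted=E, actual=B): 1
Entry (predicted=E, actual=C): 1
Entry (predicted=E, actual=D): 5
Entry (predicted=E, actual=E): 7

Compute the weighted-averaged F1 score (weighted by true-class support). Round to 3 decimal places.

0.611

Per-class F1 score (2·TP/(2·TP+FP+FN)):
  A: TP=19, FP=4+0+2+0=6, FN=3+1+5+3=12 → 38/56 = 0.6786
  B: TP=24, FP=3+0+5+1=9, FN=4+1+3+1=9 → 48/66 = 0.7273
  C: TP=12, FP=1+1+5+0=7, FN=0+0+5+1=6 → 24/37 = 0.6486
  D: TP=11, FP=5+3+5+2=15, FN=2+5+5+5=17 → 22/54 = 0.4074
  E: TP=7, FP=3+1+1+5=10, FN=0+1+0+2=3 → 14/27 = 0.5185
Weighted-F1 score = Σ (supportᵢ/N)·F1 scoreᵢ with N=120: (31/120)·0.6786 + (33/120)·0.7273 + (18/120)·0.6486 + (28/120)·0.4074 + (10/120)·0.5185 = 0.611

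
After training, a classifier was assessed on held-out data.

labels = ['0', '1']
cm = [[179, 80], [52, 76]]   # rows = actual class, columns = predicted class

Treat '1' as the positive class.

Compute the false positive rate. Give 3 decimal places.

0.309

FPR = FP/(FP+TN) = 80/(80+179) = 0.309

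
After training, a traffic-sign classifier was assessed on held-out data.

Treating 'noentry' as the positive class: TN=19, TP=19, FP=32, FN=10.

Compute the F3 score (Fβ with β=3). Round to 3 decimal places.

0.609

Fβ = (1+β²)·TP / ((1+β²)·TP + β²·FN + FP), with β²=9
= 10·19 / (10·19 + 9·10 + 32) = 0.609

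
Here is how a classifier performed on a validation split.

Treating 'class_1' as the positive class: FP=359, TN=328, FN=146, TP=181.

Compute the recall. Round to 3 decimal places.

0.554

Recall = TP/(TP+FN) = 181/(181+146) = 181/327 = 0.554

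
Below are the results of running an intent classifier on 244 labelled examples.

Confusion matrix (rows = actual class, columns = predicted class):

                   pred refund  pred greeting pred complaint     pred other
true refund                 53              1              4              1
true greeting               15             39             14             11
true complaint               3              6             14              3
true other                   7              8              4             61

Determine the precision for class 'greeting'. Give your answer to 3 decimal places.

Take TP from the diagonal, FP from the rest of the 'greeting' prediction marginal, FN from the rest of the 'greeting' actual marginal.
precision = TP/(TP+FP).
greeting: TP=39, FP=1+6+8=15 → 39/54 = 0.7222

0.722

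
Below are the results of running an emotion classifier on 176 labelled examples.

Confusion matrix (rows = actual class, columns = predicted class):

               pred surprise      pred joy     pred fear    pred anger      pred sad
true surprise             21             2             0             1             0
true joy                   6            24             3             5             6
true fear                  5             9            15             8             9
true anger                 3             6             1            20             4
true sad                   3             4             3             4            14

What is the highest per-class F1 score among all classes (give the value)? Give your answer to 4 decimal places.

Per-class F1 score (2·TP/(2·TP+FP+FN)):
  surprise: TP=21, FP=6+5+3+3=17, FN=2+0+1+0=3 → 42/62 = 0.67742
  joy: TP=24, FP=2+9+6+4=21, FN=6+3+5+6=20 → 48/89 = 0.53933
  fear: TP=15, FP=0+3+1+3=7, FN=5+9+8+9=31 → 30/68 = 0.44118
  anger: TP=20, FP=1+5+8+4=18, FN=3+6+1+4=14 → 40/72 = 0.55556
  sad: TP=14, FP=0+6+9+4=19, FN=3+4+3+4=14 → 28/61 = 0.45902
Highest is class 'surprise' with F1 score = 0.6774.

0.6774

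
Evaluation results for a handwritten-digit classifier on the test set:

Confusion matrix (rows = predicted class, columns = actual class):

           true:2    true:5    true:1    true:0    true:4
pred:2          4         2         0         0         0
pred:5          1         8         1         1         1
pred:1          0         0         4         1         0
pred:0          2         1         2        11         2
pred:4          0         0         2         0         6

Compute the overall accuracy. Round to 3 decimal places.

Accuracy = trace / total = (4+8+4+11+6=33) / 49 = 33/49 = 0.673

0.673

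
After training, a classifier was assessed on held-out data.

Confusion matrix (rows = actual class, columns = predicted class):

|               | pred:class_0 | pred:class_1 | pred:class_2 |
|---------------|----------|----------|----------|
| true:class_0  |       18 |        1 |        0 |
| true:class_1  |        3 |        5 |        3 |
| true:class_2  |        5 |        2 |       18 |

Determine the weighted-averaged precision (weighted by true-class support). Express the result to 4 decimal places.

0.7538

Per-class precision (TP/(TP+FP)):
  class_0: TP=18, FP=3+5=8 → 18/26 = 0.69231
  class_1: TP=5, FP=1+2=3 → 5/8 = 0.62500
  class_2: TP=18, FP=0+3=3 → 18/21 = 0.85714
Weighted-precision = Σ (supportᵢ/N)·precisionᵢ with N=55: (19/55)·0.69231 + (11/55)·0.62500 + (25/55)·0.85714 = 0.7538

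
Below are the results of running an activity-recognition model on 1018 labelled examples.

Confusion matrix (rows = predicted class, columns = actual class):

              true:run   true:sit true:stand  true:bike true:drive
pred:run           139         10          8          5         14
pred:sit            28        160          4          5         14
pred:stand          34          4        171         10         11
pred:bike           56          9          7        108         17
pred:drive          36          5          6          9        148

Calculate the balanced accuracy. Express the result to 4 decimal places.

0.7423

Balanced accuracy = mean of per-class recall.
  run: recall = 139/293 = 0.47440
  sit: recall = 160/188 = 0.85106
  stand: recall = 171/196 = 0.87245
  bike: recall = 108/137 = 0.78832
  drive: recall = 148/204 = 0.72549
Mean = (0.47440 + 0.85106 + 0.87245 + 0.78832 + 0.72549) / 5 = 0.7423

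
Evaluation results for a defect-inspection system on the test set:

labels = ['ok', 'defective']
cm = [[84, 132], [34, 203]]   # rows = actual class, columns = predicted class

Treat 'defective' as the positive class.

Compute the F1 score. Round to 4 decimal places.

Precision = TP/(TP+FP) = 203/335 = 0.6060
Recall = TP/(TP+FN) = 203/237 = 0.8565
F1 = 2·TP/(2·TP+FP+FN) = 406/572 = 0.7098

0.7098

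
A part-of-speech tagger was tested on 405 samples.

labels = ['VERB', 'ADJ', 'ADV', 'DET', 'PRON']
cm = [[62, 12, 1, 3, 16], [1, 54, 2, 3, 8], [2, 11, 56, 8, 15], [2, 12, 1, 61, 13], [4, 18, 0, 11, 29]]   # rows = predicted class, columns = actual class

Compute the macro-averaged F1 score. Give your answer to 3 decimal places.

0.642

Per-class F1 score (2·TP/(2·TP+FP+FN)):
  VERB: TP=62, FP=12+1+3+16=32, FN=1+2+2+4=9 → 124/165 = 0.7515
  ADJ: TP=54, FP=1+2+3+8=14, FN=12+11+12+18=53 → 108/175 = 0.6171
  ADV: TP=56, FP=2+11+8+15=36, FN=1+2+1+0=4 → 112/152 = 0.7368
  DET: TP=61, FP=2+12+1+13=28, FN=3+3+8+11=25 → 122/175 = 0.6971
  PRON: TP=29, FP=4+18+0+11=33, FN=16+8+15+13=52 → 58/143 = 0.4056
Macro-F1 score = mean = (0.7515 + 0.6171 + 0.7368 + 0.6971 + 0.4056) / 5 = 0.642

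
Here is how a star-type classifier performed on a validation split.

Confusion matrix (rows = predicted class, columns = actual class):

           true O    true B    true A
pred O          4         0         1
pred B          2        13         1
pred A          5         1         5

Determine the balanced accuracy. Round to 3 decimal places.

Balanced accuracy = mean of per-class recall.
  O: recall = 4/11 = 0.3636
  B: recall = 13/14 = 0.9286
  A: recall = 5/7 = 0.7143
Mean = (0.3636 + 0.9286 + 0.7143) / 3 = 0.669

0.669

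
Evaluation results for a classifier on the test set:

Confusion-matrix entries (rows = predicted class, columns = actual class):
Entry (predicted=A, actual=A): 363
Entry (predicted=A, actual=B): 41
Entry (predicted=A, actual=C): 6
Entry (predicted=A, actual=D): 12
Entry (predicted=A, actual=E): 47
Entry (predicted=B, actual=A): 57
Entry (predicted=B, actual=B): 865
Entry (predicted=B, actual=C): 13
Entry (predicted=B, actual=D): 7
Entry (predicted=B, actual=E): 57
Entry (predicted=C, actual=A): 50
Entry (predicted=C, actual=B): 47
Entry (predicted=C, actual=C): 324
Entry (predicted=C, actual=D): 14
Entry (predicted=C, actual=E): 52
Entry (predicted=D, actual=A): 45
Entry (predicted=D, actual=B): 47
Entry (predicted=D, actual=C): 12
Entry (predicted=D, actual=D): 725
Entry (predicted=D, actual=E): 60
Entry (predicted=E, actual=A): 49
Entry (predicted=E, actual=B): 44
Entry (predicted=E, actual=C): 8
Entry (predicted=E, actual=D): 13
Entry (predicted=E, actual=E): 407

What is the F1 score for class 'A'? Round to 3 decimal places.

Treat 'A' as positive and all other classes as negative.
F1 score = 2·TP/(2·TP+FP+FN).
A: TP=363, FP=41+6+12+47=106, FN=57+50+45+49=201 → 726/1033 = 0.7028

0.703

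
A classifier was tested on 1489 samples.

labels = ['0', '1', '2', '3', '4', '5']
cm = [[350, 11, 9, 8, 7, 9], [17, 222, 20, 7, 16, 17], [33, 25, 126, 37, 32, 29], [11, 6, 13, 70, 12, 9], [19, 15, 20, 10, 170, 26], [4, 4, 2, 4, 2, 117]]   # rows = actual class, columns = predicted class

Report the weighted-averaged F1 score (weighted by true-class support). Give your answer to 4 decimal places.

0.7027

Per-class F1 score (2·TP/(2·TP+FP+FN)):
  0: TP=350, FP=17+33+11+19+4=84, FN=11+9+8+7+9=44 → 700/828 = 0.84541
  1: TP=222, FP=11+25+6+15+4=61, FN=17+20+7+16+17=77 → 444/582 = 0.76289
  2: TP=126, FP=9+20+13+20+2=64, FN=33+25+37+32+29=156 → 252/472 = 0.53390
  3: TP=70, FP=8+7+37+10+4=66, FN=11+6+13+12+9=51 → 140/257 = 0.54475
  4: TP=170, FP=7+16+32+12+2=69, FN=19+15+20+10+26=90 → 340/499 = 0.68136
  5: TP=117, FP=9+17+29+9+26=90, FN=4+4+2+4+2=16 → 234/340 = 0.68824
Weighted-F1 score = Σ (supportᵢ/N)·F1 scoreᵢ with N=1489: (394/1489)·0.84541 + (299/1489)·0.76289 + (282/1489)·0.53390 + (121/1489)·0.54475 + (260/1489)·0.68136 + (133/1489)·0.68824 = 0.7027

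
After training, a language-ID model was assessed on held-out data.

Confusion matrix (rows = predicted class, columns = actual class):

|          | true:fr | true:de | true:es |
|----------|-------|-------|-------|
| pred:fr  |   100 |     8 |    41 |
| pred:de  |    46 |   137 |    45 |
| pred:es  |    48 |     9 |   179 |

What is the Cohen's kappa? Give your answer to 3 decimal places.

Observed agreement pₒ = trace/N = 416/613 = 0.6786
Expected agreement pₑ = Σ (rowᵢ·colᵢ)/N² = (194·149 + 154·228 + 265·236)/613² = 0.3368
κ = (pₒ − pₑ)/(1 − pₑ) = (0.6786 − 0.3368)/(1 − 0.3368) = 0.515

0.515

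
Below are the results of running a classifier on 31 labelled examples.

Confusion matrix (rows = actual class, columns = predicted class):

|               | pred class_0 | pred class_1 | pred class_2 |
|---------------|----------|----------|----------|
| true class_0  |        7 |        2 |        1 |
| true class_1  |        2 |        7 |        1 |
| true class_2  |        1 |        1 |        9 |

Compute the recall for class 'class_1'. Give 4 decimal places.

Take TP from the diagonal, FP from the rest of the 'class_1' prediction marginal, FN from the rest of the 'class_1' actual marginal.
recall = TP/(TP+FN).
class_1: TP=7, FN=2+1=3 → 7/10 = 0.70000

0.7000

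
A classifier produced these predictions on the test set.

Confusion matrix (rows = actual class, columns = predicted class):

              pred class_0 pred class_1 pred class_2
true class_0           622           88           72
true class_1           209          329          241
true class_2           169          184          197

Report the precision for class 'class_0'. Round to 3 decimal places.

0.622

precision = TP/(TP+FP).
class_0: TP=622, FP=209+169=378 → 622/1000 = 0.6220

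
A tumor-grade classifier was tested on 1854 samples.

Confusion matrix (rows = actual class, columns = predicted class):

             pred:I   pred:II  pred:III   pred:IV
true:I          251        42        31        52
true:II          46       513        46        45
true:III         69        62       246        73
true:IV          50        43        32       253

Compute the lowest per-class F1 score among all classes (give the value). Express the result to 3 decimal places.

0.611

Per-class F1 score (2·TP/(2·TP+FP+FN)):
  I: TP=251, FP=46+69+50=165, FN=42+31+52=125 → 502/792 = 0.6338
  II: TP=513, FP=42+62+43=147, FN=46+46+45=137 → 1026/1310 = 0.7832
  III: TP=246, FP=31+46+32=109, FN=69+62+73=204 → 492/805 = 0.6112
  IV: TP=253, FP=52+45+73=170, FN=50+43+32=125 → 506/801 = 0.6317
Lowest is class 'III' with F1 score = 0.611.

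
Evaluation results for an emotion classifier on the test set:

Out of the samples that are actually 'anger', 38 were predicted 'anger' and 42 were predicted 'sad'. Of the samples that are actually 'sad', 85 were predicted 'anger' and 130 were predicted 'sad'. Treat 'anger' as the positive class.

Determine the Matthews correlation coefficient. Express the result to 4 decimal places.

0.0718

MCC = (TP·TN − FP·FN) / √((TP+FP)(TP+FN)(TN+FP)(TN+FN))
Numerator = 38·130 − 85·42 = 1370
Denominator = √(123·80·215·172) = √363883200 = 19075.7228
MCC = 1370 / 19075.7228 = 0.0718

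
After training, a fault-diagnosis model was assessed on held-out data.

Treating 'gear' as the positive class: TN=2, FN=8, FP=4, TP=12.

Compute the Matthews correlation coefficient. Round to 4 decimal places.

-0.0577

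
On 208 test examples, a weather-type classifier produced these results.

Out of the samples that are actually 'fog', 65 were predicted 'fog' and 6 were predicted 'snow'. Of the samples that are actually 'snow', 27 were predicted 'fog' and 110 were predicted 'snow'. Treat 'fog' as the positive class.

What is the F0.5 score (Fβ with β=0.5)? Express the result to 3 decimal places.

Fβ = (1+β²)·TP / ((1+β²)·TP + β²·FN + FP), with β²=1/4
= 1.25·65 / (1.25·65 + 0.25·6 + 27) = 0.740

0.740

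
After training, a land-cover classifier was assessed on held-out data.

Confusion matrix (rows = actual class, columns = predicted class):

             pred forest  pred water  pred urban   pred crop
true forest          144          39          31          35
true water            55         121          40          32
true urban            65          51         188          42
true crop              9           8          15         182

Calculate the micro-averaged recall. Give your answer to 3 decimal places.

Micro-averaging pools counts across classes: ΣTP=635, ΣFP=422, ΣFN=422.
Micro-recall = TP/(TP+FN) on pooled counts = 0.601 (equals overall accuracy in single-label multiclass).

0.601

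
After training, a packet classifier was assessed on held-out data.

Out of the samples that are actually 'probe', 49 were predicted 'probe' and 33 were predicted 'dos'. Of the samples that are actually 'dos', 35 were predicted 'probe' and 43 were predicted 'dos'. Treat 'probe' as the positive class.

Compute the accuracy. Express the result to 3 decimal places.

Accuracy = (TP+TN)/N = (49+43)/160 = 0.575

0.575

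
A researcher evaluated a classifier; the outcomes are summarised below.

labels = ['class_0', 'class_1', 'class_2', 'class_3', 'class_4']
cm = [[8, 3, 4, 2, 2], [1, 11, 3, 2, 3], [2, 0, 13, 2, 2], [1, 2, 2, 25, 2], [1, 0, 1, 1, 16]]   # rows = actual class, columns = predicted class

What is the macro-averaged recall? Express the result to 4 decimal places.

Per-class recall (TP/(TP+FN)):
  class_0: TP=8, FN=3+4+2+2=11 → 8/19 = 0.42105
  class_1: TP=11, FN=1+3+2+3=9 → 11/20 = 0.55000
  class_2: TP=13, FN=2+0+2+2=6 → 13/19 = 0.68421
  class_3: TP=25, FN=1+2+2+2=7 → 25/32 = 0.78125
  class_4: TP=16, FN=1+0+1+1=3 → 16/19 = 0.84211
Macro-recall = mean = (0.42105 + 0.55000 + 0.68421 + 0.78125 + 0.84211) / 5 = 0.6557

0.6557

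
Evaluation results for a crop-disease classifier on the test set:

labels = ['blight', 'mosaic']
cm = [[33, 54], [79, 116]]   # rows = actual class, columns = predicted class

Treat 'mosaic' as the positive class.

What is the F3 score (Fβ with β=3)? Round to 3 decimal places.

0.603

Fβ = (1+β²)·TP / ((1+β²)·TP + β²·FN + FP), with β²=9
= 10·116 / (10·116 + 9·79 + 54) = 0.603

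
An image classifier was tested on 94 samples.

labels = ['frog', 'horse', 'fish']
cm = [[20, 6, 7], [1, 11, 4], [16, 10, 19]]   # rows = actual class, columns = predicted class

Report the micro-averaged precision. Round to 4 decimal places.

Micro-averaging pools counts across classes: ΣTP=50, ΣFP=44, ΣFN=44.
Micro-precision = TP/(TP+FP) on pooled counts = 0.5319 (equals overall accuracy in single-label multiclass).

0.5319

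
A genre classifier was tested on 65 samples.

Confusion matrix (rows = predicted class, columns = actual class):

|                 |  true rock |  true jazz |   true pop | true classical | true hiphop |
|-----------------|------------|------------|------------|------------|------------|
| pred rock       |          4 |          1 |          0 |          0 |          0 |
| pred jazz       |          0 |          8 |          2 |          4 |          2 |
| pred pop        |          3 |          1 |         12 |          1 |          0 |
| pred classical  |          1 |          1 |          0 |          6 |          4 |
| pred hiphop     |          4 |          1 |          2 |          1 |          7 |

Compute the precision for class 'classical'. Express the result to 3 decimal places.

0.500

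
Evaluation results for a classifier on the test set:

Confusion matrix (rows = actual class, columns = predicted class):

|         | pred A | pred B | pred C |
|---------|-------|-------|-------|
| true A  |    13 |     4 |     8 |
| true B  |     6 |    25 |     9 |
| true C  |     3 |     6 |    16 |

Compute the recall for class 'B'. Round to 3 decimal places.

recall = TP/(TP+FN).
B: TP=25, FN=6+9=15 → 25/40 = 0.6250

0.625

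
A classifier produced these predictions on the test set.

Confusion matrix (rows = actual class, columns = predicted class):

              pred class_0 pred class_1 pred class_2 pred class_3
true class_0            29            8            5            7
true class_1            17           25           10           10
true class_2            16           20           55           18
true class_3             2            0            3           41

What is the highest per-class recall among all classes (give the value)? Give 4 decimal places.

Per-class recall (TP/(TP+FN)):
  class_0: TP=29, FN=8+5+7=20 → 29/49 = 0.59184
  class_1: TP=25, FN=17+10+10=37 → 25/62 = 0.40323
  class_2: TP=55, FN=16+20+18=54 → 55/109 = 0.50459
  class_3: TP=41, FN=2+0+3=5 → 41/46 = 0.89130
Highest is class 'class_3' with recall = 0.8913.

0.8913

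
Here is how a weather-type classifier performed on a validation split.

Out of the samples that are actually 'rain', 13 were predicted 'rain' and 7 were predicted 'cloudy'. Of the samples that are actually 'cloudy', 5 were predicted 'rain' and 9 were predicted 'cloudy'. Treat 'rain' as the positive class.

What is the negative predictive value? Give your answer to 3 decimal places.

NPV = TN/(TN+FN) = 9/(9+7) = 0.563

0.563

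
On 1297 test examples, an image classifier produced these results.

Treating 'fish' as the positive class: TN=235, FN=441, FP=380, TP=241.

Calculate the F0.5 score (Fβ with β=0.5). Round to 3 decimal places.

0.381

Fβ = (1+β²)·TP / ((1+β²)·TP + β²·FN + FP), with β²=1/4
= 1.25·241 / (1.25·241 + 0.25·441 + 380) = 0.381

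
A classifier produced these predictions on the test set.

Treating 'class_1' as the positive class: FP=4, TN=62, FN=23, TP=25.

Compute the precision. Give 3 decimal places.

Precision = TP/(TP+FP) = 25/(25+4) = 25/29 = 0.862

0.862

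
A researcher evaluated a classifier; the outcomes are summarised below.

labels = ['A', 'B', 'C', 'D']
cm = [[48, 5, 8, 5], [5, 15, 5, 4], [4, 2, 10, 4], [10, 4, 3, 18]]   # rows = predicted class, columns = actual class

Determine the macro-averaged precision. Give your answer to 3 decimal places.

Per-class precision (TP/(TP+FP)):
  A: TP=48, FP=5+8+5=18 → 48/66 = 0.7273
  B: TP=15, FP=5+5+4=14 → 15/29 = 0.5172
  C: TP=10, FP=4+2+4=10 → 10/20 = 0.5000
  D: TP=18, FP=10+4+3=17 → 18/35 = 0.5143
Macro-precision = mean = (0.7273 + 0.5172 + 0.5000 + 0.5143) / 4 = 0.565

0.565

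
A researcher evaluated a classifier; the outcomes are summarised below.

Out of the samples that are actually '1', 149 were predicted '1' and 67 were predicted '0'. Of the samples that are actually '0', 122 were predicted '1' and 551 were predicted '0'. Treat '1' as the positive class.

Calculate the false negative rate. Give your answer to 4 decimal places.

0.3102

FNR = FN/(FN+TP) = 67/(67+149) = 0.3102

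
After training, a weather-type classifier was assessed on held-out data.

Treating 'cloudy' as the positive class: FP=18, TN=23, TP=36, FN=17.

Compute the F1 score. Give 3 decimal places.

0.673

Precision = TP/(TP+FP) = 36/54 = 0.6667
Recall = TP/(TP+FN) = 36/53 = 0.6792
F1 = 2·TP/(2·TP+FP+FN) = 72/107 = 0.673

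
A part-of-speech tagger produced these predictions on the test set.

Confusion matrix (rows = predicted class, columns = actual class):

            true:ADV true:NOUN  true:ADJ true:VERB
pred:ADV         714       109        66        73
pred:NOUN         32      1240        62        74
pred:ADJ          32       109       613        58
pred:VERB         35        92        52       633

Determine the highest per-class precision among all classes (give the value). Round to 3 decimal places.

0.881

Per-class precision (TP/(TP+FP)):
  ADV: TP=714, FP=109+66+73=248 → 714/962 = 0.7422
  NOUN: TP=1240, FP=32+62+74=168 → 1240/1408 = 0.8807
  ADJ: TP=613, FP=32+109+58=199 → 613/812 = 0.7549
  VERB: TP=633, FP=35+92+52=179 → 633/812 = 0.7796
Highest is class 'NOUN' with precision = 0.881.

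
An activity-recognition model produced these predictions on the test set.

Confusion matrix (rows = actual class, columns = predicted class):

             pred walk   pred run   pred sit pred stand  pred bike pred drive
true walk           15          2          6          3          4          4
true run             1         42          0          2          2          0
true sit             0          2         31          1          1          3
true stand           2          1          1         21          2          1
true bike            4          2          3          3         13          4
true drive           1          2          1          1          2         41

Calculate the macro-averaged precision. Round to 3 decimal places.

0.701

Per-class precision (TP/(TP+FP)):
  walk: TP=15, FP=1+0+2+4+1=8 → 15/23 = 0.6522
  run: TP=42, FP=2+2+1+2+2=9 → 42/51 = 0.8235
  sit: TP=31, FP=6+0+1+3+1=11 → 31/42 = 0.7381
  stand: TP=21, FP=3+2+1+3+1=10 → 21/31 = 0.6774
  bike: TP=13, FP=4+2+1+2+2=11 → 13/24 = 0.5417
  drive: TP=41, FP=4+0+3+1+4=12 → 41/53 = 0.7736
Macro-precision = mean = (0.6522 + 0.8235 + 0.7381 + 0.6774 + 0.5417 + 0.7736) / 6 = 0.701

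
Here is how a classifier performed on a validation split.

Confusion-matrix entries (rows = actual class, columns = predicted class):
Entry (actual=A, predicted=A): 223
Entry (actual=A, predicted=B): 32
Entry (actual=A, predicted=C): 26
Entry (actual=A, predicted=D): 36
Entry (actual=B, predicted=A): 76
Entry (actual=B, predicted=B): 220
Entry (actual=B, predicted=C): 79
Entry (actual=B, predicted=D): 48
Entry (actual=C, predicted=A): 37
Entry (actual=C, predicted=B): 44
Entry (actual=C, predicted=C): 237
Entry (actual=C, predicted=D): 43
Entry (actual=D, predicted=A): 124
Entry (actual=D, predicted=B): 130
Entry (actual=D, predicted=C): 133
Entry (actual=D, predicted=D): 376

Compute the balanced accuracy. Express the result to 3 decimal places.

Balanced accuracy = mean of per-class recall.
  A: recall = 223/317 = 0.7035
  B: recall = 220/423 = 0.5201
  C: recall = 237/361 = 0.6565
  D: recall = 376/763 = 0.4928
Mean = (0.7035 + 0.5201 + 0.6565 + 0.4928) / 4 = 0.593

0.593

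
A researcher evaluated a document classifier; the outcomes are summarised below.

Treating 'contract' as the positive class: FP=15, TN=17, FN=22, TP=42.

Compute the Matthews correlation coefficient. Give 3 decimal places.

0.180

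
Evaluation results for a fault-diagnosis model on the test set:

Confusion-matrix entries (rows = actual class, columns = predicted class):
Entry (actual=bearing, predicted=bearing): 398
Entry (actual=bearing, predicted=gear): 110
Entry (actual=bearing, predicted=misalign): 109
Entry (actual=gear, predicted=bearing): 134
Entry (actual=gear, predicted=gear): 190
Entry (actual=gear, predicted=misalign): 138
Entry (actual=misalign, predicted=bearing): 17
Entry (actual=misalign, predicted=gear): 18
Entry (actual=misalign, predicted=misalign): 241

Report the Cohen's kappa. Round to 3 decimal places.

0.414

Observed agreement pₒ = trace/N = 829/1355 = 0.6118
Expected agreement pₑ = Σ (rowᵢ·colᵢ)/N² = (617·549 + 462·318 + 276·488)/1355² = 0.3379
κ = (pₒ − pₑ)/(1 − pₑ) = (0.6118 − 0.3379)/(1 − 0.3379) = 0.414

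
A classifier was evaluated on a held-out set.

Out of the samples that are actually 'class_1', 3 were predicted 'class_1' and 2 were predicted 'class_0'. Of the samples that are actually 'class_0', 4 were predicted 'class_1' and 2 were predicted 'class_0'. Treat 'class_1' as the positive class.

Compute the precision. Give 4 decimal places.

Precision = TP/(TP+FP) = 3/(3+4) = 3/7 = 0.4286

0.4286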